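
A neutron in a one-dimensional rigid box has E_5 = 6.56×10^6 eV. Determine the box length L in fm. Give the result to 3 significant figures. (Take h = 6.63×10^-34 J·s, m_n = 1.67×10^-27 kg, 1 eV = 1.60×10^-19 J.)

L = 28.0 fm

From E_n = n²h²/(8m_nL²), L = n·h/√(8m_nE_n).
E_5 = 6.56×10^6 eV = 1.050×10^-12 J, so L = 5·6.63×10^-34/√(8·1.67×10^-27·1.050×10^-12) = 2.80×10^-14 m = 28.0 fm.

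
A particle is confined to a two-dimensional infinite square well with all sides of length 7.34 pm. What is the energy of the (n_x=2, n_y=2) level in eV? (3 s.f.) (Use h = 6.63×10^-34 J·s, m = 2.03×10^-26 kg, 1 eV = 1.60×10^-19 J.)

For a 2D rectangular well E = (h²/8m)·Σ n_i²/L_i² = (6.63×10^-34)²/(8·2.03×10^-26) · [2²/(7.34 pm)² + 2²/(7.34 pm)²].
Evaluating gives E = 4.019×10^-19 J = 2.51 eV.

E = 2.51 eV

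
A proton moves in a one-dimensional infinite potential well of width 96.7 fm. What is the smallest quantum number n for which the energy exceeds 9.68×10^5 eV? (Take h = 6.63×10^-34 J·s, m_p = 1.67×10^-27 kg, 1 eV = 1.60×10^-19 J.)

n = 7

E_1 = h²/(8m_pL²) = 3.519×10^-15 J = 2.199×10^4 eV.
Need n² > 9.68×10^5/2.199×10^4 = 44.02, i.e. n > 6.635.
The smallest integer satisfying this is n = 7.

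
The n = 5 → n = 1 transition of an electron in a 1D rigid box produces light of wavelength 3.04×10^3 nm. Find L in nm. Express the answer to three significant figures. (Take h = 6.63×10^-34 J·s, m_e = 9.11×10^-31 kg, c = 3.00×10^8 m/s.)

The photon carries ΔE = hc/λ = 6.63×10^-34·3.00×10^8/3.04×10^-6 m = 6.543×10^-20 J.
Since ΔE = (5² − 1²)E_1, E_1 = 2.726×10^-21 J, and L = h/√(8m_eE_1) = 4.70×10^-9 m = 4.70 nm.

L = 4.70 nm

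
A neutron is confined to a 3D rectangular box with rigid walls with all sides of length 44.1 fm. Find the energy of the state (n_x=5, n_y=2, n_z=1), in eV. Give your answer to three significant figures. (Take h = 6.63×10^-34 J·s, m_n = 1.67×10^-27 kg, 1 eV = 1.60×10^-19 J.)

For a 3D rectangular well E = (h²/8m_n)·Σ n_i²/L_i² = (6.63×10^-34)²/(8·1.67×10^-27) · [5²/(44.1 fm)² + 2²/(44.1 fm)² + 1²/(44.1 fm)²].
Evaluating gives E = 5.075×10^-13 J = 3.17×10^6 eV.

E = 3.17×10^6 eV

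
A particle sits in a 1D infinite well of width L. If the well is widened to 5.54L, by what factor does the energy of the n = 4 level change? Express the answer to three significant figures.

0.0326

E_n ∝ 1/L², so the energy scales by 1/5.54² = 0.0326.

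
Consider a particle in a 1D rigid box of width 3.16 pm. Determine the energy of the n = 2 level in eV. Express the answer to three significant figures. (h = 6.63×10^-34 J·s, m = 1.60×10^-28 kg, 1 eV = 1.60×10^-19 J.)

For an infinite well E_n = n²h²/(8mL²), so E_1 = h²/(8mL²) = (6.63×10^-34)²/(8·1.60×10^-28·(3.16×10^-12 m)²) = 3.439×10^-17 J.
Then E_2 = 2²·E_1 = 4·3.439×10^-17 J = 1.376×10^-16 J.
Converting, E_2 = 1.376×10^-16 J / (1.60×10^-19 J/eV) = 860 eV.

E_2 = 860 eV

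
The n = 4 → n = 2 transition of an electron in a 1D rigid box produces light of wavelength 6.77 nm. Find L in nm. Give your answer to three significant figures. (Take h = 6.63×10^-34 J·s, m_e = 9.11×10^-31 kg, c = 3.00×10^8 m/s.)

The photon carries ΔE = hc/λ = 6.63×10^-34·3.00×10^8/6.77×10^-9 m = 2.938×10^-17 J.
Since ΔE = (4² − 2²)E_1, E_1 = 2.448×10^-18 J, and L = h/√(8m_eE_1) = 1.57×10^-10 m = 0.157 nm.

L = 0.157 nm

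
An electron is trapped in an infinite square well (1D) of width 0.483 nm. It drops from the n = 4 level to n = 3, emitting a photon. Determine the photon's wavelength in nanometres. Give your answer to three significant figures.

E_1 = h²/(8m_eL²) = 2.583×10^-19 J, so ΔE = (4² − 3²)E_1 = 1.808×10^-18 J.
λ = hc/ΔE = (6.626×10^-34·2.998×10^8)/1.808×10^-18 = 1.10×10^-7 m = 110 nm.

λ = 110 nm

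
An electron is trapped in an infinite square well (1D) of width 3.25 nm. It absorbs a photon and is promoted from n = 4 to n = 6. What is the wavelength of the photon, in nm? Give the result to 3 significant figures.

E_1 = h²/(8m_eL²) = 5.704×10^-21 J, so ΔE = (6² − 4²)E_1 = 1.141×10^-19 J.
λ = hc/ΔE = (6.626×10^-34·2.998×10^8)/1.141×10^-19 = 1.74×10^-6 m = 1.74×10^3 nm.

λ = 1.74×10^3 nm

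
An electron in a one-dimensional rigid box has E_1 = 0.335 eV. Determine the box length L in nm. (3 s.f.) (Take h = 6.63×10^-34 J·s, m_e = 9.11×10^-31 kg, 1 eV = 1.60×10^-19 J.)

L = 1.06 nm

From E_n = n²h²/(8m_eL²), L = n·h/√(8m_eE_n).
E_1 = 0.335 eV = 5.360×10^-20 J, so L = 1·6.63×10^-34/√(8·9.11×10^-31·5.360×10^-20) = 1.06×10^-9 m = 1.06 nm.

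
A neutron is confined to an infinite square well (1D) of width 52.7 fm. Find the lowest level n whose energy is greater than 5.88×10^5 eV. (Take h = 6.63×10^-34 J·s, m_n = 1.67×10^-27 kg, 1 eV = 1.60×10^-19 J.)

E_1 = h²/(8m_nL²) = 1.185×10^-14 J = 7.406×10^4 eV.
Need n² > 5.88×10^5/7.406×10^4 = 7.940, i.e. n > 2.818.
The smallest integer satisfying this is n = 3.

n = 3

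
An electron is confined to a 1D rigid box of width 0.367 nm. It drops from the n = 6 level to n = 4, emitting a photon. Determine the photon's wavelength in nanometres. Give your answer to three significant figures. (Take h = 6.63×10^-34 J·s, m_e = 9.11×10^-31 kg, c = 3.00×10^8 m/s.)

λ = 22.2 nm

E_1 = h²/(8m_eL²) = 4.478×10^-19 J, so ΔE = (6² − 4²)E_1 = 8.956×10^-18 J.
λ = hc/ΔE = (6.63×10^-34·3.00×10^8)/8.956×10^-18 = 2.22×10^-8 m = 22.2 nm.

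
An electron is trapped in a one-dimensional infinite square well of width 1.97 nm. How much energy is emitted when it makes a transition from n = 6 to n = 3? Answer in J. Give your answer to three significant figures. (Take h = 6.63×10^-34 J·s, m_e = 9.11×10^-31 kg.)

|ΔE| = 4.20×10^-19 J

E_1 = h²/(8m_eL²) = 1.554×10^-20 J.
|ΔE| = |6² − 3²|·E_1 = 27·1.554×10^-20 J = 4.20×10^-19 J.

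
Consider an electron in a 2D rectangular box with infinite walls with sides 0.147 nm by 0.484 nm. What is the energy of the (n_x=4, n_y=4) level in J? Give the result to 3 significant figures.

For a 2D rectangular well E = (h²/8m_e)·Σ n_i²/L_i² = (6.626×10^-34)²/(8·9.109×10^-31) · [4²/(0.147 nm)² + 4²/(0.484 nm)²].
Evaluating gives E = 4.87×10^-17 J.

E = 4.87×10^-17 J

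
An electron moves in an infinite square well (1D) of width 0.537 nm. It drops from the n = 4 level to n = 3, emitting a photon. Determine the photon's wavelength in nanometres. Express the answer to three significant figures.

E_1 = h²/(8m_eL²) = 2.089×10^-19 J, so ΔE = (4² − 3²)E_1 = 1.462×10^-18 J.
λ = hc/ΔE = (6.626×10^-34·2.998×10^8)/1.462×10^-18 = 1.36×10^-7 m = 136 nm.

λ = 136 nm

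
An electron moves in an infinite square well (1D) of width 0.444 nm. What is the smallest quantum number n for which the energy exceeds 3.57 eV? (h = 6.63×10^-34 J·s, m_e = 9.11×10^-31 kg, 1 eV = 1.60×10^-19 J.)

n = 2

E_1 = h²/(8m_eL²) = 3.060×10^-19 J = 1.913 eV.
Need n² > 3.57/1.913 = 1.866, i.e. n > 1.366.
The smallest integer satisfying this is n = 2.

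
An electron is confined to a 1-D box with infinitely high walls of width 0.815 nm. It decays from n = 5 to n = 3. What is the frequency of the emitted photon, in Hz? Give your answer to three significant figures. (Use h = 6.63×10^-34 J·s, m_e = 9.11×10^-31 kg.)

E_1 = h²/(8m_eL²) = 9.080×10^-20 J and ΔE = (5² − 3²)E_1 = 1.453×10^-18 J.
f = ΔE/h = 1.453×10^-18/6.63×10^-34 = 2.19×10^15 Hz.

f = 2.19×10^15 Hz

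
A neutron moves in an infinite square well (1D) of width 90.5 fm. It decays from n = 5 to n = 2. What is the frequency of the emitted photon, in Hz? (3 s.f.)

E_1 = h²/(8m_nL²) = 4.000×10^-15 J and ΔE = (5² − 2²)E_1 = 8.400×10^-14 J.
f = ΔE/h = 8.400×10^-14/6.626×10^-34 = 1.27×10^20 Hz.

f = 1.27×10^20 Hz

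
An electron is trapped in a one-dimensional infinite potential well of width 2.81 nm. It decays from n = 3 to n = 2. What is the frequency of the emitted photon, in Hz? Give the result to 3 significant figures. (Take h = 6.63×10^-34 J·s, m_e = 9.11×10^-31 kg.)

E_1 = h²/(8m_eL²) = 7.638×10^-21 J and ΔE = (3² − 2²)E_1 = 3.819×10^-20 J.
f = ΔE/h = 3.819×10^-20/6.63×10^-34 = 5.76×10^13 Hz.

f = 5.76×10^13 Hz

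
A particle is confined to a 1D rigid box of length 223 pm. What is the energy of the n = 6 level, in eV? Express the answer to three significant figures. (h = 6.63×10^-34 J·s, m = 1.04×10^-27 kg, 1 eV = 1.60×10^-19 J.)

E_6 = 0.239 eV

For an infinite well E_n = n²h²/(8mL²), so E_1 = h²/(8mL²) = (6.63×10^-34)²/(8·1.04×10^-27·(2.23×10^-10 m)²) = 1.062×10^-21 J.
Then E_6 = 6²·E_1 = 36·1.062×10^-21 J = 3.823×10^-20 J.
Converting, E_6 = 3.823×10^-20 J / (1.60×10^-19 J/eV) = 0.239 eV.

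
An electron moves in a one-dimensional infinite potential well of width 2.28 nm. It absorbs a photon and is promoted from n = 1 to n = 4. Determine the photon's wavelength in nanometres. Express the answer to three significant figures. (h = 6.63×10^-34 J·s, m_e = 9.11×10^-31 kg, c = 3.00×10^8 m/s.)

λ = 1.14×10^3 nm

E_1 = h²/(8m_eL²) = 1.160×10^-20 J, so ΔE = (4² − 1²)E_1 = 1.740×10^-19 J.
λ = hc/ΔE = (6.63×10^-34·3.00×10^8)/1.740×10^-19 = 1.14×10^-6 m = 1.14×10^3 nm.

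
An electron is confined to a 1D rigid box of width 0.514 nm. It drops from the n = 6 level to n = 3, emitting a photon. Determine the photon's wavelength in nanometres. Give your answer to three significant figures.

λ = 32.3 nm

E_1 = h²/(8m_eL²) = 2.280×10^-19 J, so ΔE = (6² − 3²)E_1 = 6.156×10^-18 J.
λ = hc/ΔE = (6.626×10^-34·2.998×10^8)/6.156×10^-18 = 3.23×10^-8 m = 32.3 nm.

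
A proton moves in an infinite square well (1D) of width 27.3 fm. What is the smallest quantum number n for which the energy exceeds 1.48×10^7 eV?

n = 8

E_1 = h²/(8m_pL²) = 4.401×10^-14 J = 2.747×10^5 eV.
Need n² > 1.48×10^7/2.747×10^5 = 53.88, i.e. n > 7.340.
The smallest integer satisfying this is n = 8.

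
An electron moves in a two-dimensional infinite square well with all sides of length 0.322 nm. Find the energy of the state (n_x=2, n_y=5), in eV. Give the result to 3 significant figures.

For a 2D rectangular well E = (h²/8m_e)·Σ n_i²/L_i² = (6.626×10^-34)²/(8·9.109×10^-31) · [2²/(0.322 nm)² + 5²/(0.322 nm)²].
Evaluating gives E = 1.685×10^-17 J = 105 eV.

E = 105 eV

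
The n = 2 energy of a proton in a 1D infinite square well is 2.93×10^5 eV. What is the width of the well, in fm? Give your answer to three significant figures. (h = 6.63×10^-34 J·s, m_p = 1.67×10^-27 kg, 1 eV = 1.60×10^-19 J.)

L = 53.0 fm

From E_n = n²h²/(8m_pL²), L = n·h/√(8m_pE_n).
E_2 = 2.93×10^5 eV = 4.688×10^-14 J, so L = 2·6.63×10^-34/√(8·1.67×10^-27·4.688×10^-14) = 5.30×10^-14 m = 53.0 fm.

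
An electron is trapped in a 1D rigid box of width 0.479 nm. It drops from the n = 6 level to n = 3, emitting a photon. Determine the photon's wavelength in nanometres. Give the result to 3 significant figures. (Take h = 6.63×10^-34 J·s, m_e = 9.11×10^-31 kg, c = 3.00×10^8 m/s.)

λ = 28.0 nm

E_1 = h²/(8m_eL²) = 2.629×10^-19 J, so ΔE = (6² − 3²)E_1 = 7.098×10^-18 J.
λ = hc/ΔE = (6.63×10^-34·3.00×10^8)/7.098×10^-18 = 2.80×10^-8 m = 28.0 nm.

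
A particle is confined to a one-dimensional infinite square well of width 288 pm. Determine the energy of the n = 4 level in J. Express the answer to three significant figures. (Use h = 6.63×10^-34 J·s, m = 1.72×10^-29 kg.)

For an infinite well E_n = n²h²/(8mL²), so E_1 = h²/(8mL²) = (6.63×10^-34)²/(8·1.72×10^-29·(2.88×10^-10 m)²) = 3.851×10^-20 J.
Then E_4 = 4²·E_1 = 16·3.851×10^-20 J = 6.16×10^-19 J.

E_4 = 6.16×10^-19 J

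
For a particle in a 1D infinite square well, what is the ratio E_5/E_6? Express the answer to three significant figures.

E_n ∝ n², so E_5/E_6 = 5²/6² = 25/36 = 0.694.

0.694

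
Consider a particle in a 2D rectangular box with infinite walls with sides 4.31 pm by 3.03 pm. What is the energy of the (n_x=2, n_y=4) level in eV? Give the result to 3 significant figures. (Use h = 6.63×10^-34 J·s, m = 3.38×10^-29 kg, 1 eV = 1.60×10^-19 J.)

E = 1.99×10^4 eV

For a 2D rectangular well E = (h²/8m)·Σ n_i²/L_i² = (6.63×10^-34)²/(8·3.38×10^-29) · [2²/(4.31 pm)² + 4²/(3.03 pm)²].
Evaluating gives E = 3.183×10^-15 J = 1.99×10^4 eV.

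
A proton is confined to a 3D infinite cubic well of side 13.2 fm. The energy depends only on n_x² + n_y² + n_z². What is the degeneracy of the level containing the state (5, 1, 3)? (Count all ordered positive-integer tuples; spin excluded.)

The level has n_x² + n_y² + n_z² = 35. The ordered positive-integer solutions are (1, 3, 5), (1, 5, 3), (3, 1, 5), (3, 5, 1), (5, 1, 3), (5, 3, 1).
That gives 6 states.

degeneracy = 6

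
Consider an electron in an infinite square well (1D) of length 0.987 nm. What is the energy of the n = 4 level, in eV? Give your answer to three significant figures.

E_4 = 6.18 eV

For an infinite well E_n = n²h²/(8m_eL²), so E_1 = h²/(8m_eL²) = (6.626×10^-34)²/(8·9.109×10^-31·(9.87×10^-10 m)²) = 6.185×10^-20 J.
Then E_4 = 4²·E_1 = 16·6.185×10^-20 J = 9.896×10^-19 J.
Converting, E_4 = 9.896×10^-19 J / (1.602×10^-19 J/eV) = 6.18 eV.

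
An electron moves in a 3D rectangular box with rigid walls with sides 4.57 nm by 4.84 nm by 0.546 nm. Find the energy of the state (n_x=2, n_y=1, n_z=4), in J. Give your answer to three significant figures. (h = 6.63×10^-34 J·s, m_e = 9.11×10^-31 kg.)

For a 3D rectangular well E = (h²/8m_e)·Σ n_i²/L_i² = (6.63×10^-34)²/(8·9.11×10^-31) · [2²/(4.57 nm)² + 1²/(4.84 nm)² + 4²/(0.546 nm)²].
Evaluating gives E = 3.25×10^-18 J.

E = 3.25×10^-18 J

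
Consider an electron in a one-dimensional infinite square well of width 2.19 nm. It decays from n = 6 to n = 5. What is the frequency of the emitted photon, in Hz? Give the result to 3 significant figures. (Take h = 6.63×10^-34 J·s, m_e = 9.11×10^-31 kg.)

E_1 = h²/(8m_eL²) = 1.258×10^-20 J and ΔE = (6² − 5²)E_1 = 1.384×10^-19 J.
f = ΔE/h = 1.384×10^-19/6.63×10^-34 = 2.09×10^14 Hz.

f = 2.09×10^14 Hz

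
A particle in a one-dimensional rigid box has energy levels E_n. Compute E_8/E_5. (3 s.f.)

E_n ∝ n², so E_8/E_5 = 8²/5² = 64/25 = 2.56.

2.56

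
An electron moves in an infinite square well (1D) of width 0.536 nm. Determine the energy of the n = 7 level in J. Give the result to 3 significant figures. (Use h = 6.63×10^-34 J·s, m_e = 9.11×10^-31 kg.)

E_7 = 1.03×10^-17 J

For an infinite well E_n = n²h²/(8m_eL²), so E_1 = h²/(8m_eL²) = (6.63×10^-34)²/(8·9.11×10^-31·(5.36×10^-10 m)²) = 2.099×10^-19 J.
Then E_7 = 7²·E_1 = 49·2.099×10^-19 J = 1.03×10^-17 J.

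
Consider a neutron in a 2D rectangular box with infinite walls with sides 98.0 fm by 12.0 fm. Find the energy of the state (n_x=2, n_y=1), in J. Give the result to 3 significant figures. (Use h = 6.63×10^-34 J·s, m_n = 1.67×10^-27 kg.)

For a 2D rectangular well E = (h²/8m_n)·Σ n_i²/L_i² = (6.63×10^-34)²/(8·1.67×10^-27) · [2²/(98.0 fm)² + 1²/(12.0 fm)²].
Evaluating gives E = 2.42×10^-13 J.

E = 2.42×10^-13 J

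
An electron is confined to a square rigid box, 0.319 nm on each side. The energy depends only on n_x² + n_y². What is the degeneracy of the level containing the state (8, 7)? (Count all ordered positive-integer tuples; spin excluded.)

degeneracy = 2

The level has n_x² + n_y² = 113. The ordered positive-integer solutions are (7, 8), (8, 7).
That gives 2 states.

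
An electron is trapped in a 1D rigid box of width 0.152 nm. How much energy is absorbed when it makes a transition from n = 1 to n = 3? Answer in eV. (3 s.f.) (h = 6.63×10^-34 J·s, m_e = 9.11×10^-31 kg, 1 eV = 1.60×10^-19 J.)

|ΔE| = 131 eV

E_1 = h²/(8m_eL²) = 2.611×10^-18 J.
|ΔE| = |1² − 3²|·E_1 = 8·2.611×10^-18 J = 2.089×10^-17 J = 131 eV.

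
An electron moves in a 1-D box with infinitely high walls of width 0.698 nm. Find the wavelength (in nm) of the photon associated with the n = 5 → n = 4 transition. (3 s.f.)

λ = 178 nm

E_1 = h²/(8m_eL²) = 1.237×10^-19 J, so ΔE = (5² − 4²)E_1 = 1.113×10^-18 J.
λ = hc/ΔE = (6.626×10^-34·2.998×10^8)/1.113×10^-18 = 1.78×10^-7 m = 178 nm.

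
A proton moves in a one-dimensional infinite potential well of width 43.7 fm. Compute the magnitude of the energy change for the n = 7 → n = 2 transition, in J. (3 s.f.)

E_1 = h²/(8m_pL²) = 1.718×10^-14 J.
|ΔE| = |7² − 2²|·E_1 = 45·1.718×10^-14 J = 7.73×10^-13 J.

|ΔE| = 7.73×10^-13 J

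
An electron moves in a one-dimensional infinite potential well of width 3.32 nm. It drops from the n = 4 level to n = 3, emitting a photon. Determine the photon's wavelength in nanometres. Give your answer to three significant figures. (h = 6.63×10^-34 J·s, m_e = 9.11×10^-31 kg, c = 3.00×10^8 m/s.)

λ = 5.19×10^3 nm

E_1 = h²/(8m_eL²) = 5.472×10^-21 J, so ΔE = (4² − 3²)E_1 = 3.830×10^-20 J.
λ = hc/ΔE = (6.63×10^-34·3.00×10^8)/3.830×10^-20 = 5.19×10^-6 m = 5.19×10^3 nm.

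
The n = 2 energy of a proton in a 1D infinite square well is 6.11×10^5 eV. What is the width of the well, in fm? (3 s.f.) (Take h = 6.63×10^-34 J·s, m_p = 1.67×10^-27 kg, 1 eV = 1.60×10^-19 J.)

L = 36.7 fm

From E_n = n²h²/(8m_pL²), L = n·h/√(8m_pE_n).
E_2 = 6.11×10^5 eV = 9.776×10^-14 J, so L = 2·6.63×10^-34/√(8·1.67×10^-27·9.776×10^-14) = 3.67×10^-14 m = 36.7 fm.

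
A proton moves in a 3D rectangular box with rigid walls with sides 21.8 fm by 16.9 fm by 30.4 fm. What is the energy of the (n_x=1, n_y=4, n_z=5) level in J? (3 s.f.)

For a 3D rectangular well E = (h²/8m_p)·Σ n_i²/L_i² = (6.626×10^-34)²/(8·1.673×10^-27) · [1²/(21.8 fm)² + 4²/(16.9 fm)² + 5²/(30.4 fm)²].
Evaluating gives E = 2.79×10^-12 J.

E = 2.79×10^-12 J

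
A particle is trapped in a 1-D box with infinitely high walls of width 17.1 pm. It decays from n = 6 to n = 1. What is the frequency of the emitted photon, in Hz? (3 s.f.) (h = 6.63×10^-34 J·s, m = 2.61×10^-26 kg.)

f = 3.80×10^14 Hz

E_1 = h²/(8mL²) = 7.200×10^-21 J and ΔE = (6² − 1²)E_1 = 2.520×10^-19 J.
f = ΔE/h = 2.520×10^-19/6.63×10^-34 = 3.80×10^14 Hz.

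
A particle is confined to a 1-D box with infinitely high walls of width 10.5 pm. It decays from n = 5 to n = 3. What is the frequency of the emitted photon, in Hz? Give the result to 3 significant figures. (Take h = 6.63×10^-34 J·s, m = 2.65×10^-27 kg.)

E_1 = h²/(8mL²) = 1.881×10^-19 J and ΔE = (5² − 3²)E_1 = 3.010×10^-18 J.
f = ΔE/h = 3.010×10^-18/6.63×10^-34 = 4.54×10^15 Hz.

f = 4.54×10^15 Hz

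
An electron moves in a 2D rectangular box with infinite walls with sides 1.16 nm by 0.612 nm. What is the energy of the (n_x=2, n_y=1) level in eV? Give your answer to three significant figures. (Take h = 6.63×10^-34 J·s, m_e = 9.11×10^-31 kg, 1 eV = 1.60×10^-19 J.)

For a 2D rectangular well E = (h²/8m_e)·Σ n_i²/L_i² = (6.63×10^-34)²/(8·9.11×10^-31) · [2²/(1.16 nm)² + 1²/(0.612 nm)²].
Evaluating gives E = 3.403×10^-19 J = 2.13 eV.

E = 2.13 eV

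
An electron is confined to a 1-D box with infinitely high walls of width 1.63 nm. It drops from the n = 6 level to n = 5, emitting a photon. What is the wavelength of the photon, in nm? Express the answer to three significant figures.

λ = 796 nm

E_1 = h²/(8m_eL²) = 2.268×10^-20 J, so ΔE = (6² − 5²)E_1 = 2.495×10^-19 J.
λ = hc/ΔE = (6.626×10^-34·2.998×10^8)/2.495×10^-19 = 7.96×10^-7 m = 796 nm.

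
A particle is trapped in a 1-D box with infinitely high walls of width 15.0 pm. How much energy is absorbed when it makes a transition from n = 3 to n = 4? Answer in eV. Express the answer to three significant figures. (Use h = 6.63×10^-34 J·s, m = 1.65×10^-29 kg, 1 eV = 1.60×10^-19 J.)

|ΔE| = 648 eV

E_1 = h²/(8mL²) = 1.480×10^-17 J.
|ΔE| = |3² − 4²|·E_1 = 7·1.480×10^-17 J = 1.036×10^-16 J = 648 eV.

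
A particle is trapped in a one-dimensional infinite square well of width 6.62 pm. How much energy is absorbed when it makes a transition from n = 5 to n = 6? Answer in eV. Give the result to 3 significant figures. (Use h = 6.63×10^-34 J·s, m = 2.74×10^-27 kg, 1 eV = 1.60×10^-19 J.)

E_1 = h²/(8mL²) = 4.576×10^-19 J.
|ΔE| = |5² − 6²|·E_1 = 11·4.576×10^-19 J = 5.034×10^-18 J = 31.5 eV.

|ΔE| = 31.5 eV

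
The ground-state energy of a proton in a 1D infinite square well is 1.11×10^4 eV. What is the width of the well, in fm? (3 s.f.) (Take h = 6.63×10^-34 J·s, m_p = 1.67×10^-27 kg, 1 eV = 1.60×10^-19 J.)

From E_n = n²h²/(8m_pL²), L = n·h/√(8m_pE_n).
E_1 = 1.11×10^4 eV = 1.776×10^-15 J, so L = 1·6.63×10^-34/√(8·1.67×10^-27·1.776×10^-15) = 1.36×10^-13 m = 136 fm.

L = 136 fm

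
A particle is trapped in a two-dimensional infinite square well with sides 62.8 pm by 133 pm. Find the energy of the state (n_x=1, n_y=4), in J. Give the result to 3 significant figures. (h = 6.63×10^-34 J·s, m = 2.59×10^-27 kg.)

For a 2D rectangular well E = (h²/8m)·Σ n_i²/L_i² = (6.63×10^-34)²/(8·2.59×10^-27) · [1²/(62.8 pm)² + 4²/(133 pm)²].
Evaluating gives E = 2.46×10^-20 J.

E = 2.46×10^-20 J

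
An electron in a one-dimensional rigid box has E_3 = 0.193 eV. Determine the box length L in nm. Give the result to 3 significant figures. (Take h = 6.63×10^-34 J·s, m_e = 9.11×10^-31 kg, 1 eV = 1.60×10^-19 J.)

L = 4.19 nm

From E_n = n²h²/(8m_eL²), L = n·h/√(8m_eE_n).
E_3 = 0.193 eV = 3.088×10^-20 J, so L = 3·6.63×10^-34/√(8·9.11×10^-31·3.088×10^-20) = 4.19×10^-9 m = 4.19 nm.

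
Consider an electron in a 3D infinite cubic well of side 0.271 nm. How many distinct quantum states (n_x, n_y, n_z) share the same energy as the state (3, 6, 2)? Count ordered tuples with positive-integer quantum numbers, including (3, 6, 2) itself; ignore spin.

degeneracy = 6

The level has n_x² + n_y² + n_z² = 49. The ordered positive-integer solutions are (2, 3, 6), (2, 6, 3), (3, 2, 6), (3, 6, 2), (6, 2, 3), (6, 3, 2).
That gives 6 states.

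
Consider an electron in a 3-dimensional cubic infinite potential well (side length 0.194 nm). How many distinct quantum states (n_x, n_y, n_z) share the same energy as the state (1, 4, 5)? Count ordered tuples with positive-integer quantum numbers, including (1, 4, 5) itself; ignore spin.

degeneracy = 6

The level has n_x² + n_y² + n_z² = 42. The ordered positive-integer solutions are (1, 4, 5), (1, 5, 4), (4, 1, 5), (4, 5, 1), (5, 1, 4), (5, 4, 1).
That gives 6 states.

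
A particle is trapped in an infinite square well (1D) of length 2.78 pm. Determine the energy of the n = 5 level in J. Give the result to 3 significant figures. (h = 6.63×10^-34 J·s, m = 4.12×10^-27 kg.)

E_5 = 4.31×10^-17 J

For an infinite well E_n = n²h²/(8mL²), so E_1 = h²/(8mL²) = (6.63×10^-34)²/(8·4.12×10^-27·(2.78×10^-12 m)²) = 1.726×10^-18 J.
Then E_5 = 5²·E_1 = 25·1.726×10^-18 J = 4.31×10^-17 J.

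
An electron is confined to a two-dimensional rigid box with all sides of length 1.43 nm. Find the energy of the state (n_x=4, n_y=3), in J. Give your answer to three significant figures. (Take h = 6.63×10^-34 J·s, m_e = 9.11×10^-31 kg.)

For a 2D rectangular well E = (h²/8m_e)·Σ n_i²/L_i² = (6.63×10^-34)²/(8·9.11×10^-31) · [4²/(1.43 nm)² + 3²/(1.43 nm)²].
Evaluating gives E = 7.37×10^-19 J.

E = 7.37×10^-19 J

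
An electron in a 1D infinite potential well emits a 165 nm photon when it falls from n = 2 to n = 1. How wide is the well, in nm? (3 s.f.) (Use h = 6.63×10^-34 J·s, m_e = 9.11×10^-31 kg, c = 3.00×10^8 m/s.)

The photon carries ΔE = hc/λ = 6.63×10^-34·3.00×10^8/1.65×10^-7 m = 1.205×10^-18 J.
Since ΔE = (2² − 1²)E_1, E_1 = 4.017×10^-19 J, and L = h/√(8m_eE_1) = 3.87×10^-10 m = 0.387 nm.

L = 0.387 nm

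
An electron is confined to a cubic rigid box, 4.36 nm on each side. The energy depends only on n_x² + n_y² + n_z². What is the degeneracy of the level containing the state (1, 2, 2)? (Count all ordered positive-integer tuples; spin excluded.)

The level has n_x² + n_y² + n_z² = 9. The ordered positive-integer solutions are (1, 2, 2), (2, 1, 2), (2, 2, 1).
That gives 3 states.

degeneracy = 3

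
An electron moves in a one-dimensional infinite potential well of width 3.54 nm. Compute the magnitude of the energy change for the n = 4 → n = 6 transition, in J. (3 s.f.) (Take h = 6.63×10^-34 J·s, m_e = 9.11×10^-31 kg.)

E_1 = h²/(8m_eL²) = 4.813×10^-21 J.
|ΔE| = |4² − 6²|·E_1 = 20·4.813×10^-21 J = 9.63×10^-20 J.

|ΔE| = 9.63×10^-20 J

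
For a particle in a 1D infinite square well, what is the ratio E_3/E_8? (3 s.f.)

0.141

E_n ∝ n², so E_3/E_8 = 3²/8² = 9/64 = 0.141.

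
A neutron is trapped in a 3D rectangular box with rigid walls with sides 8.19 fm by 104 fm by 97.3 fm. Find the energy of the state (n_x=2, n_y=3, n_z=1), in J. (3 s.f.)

E = 1.98×10^-12 J

For a 3D rectangular well E = (h²/8m_n)·Σ n_i²/L_i² = (6.626×10^-34)²/(8·1.675×10^-27) · [2²/(8.19 fm)² + 3²/(104 fm)² + 1²/(97.3 fm)²].
Evaluating gives E = 1.98×10^-12 J.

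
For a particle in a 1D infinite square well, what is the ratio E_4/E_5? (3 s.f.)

E_n ∝ n², so E_4/E_5 = 4²/5² = 16/25 = 0.640.

0.640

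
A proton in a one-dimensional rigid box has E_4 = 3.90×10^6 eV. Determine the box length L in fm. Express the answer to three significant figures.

L = 29.0 fm

From E_n = n²h²/(8m_pL²), L = n·h/√(8m_pE_n).
E_4 = 3.90×10^6 eV = 6.248×10^-13 J, so L = 4·6.626×10^-34/√(8·1.673×10^-27·6.248×10^-13) = 2.90×10^-14 m = 29.0 fm.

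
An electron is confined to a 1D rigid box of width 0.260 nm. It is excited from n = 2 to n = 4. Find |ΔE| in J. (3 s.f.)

|ΔE| = 1.07×10^-17 J

E_1 = h²/(8m_eL²) = 8.912×10^-19 J.
|ΔE| = |2² − 4²|·E_1 = 12·8.912×10^-19 J = 1.07×10^-17 J.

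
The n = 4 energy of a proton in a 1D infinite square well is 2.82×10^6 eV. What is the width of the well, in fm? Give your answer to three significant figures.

L = 34.1 fm

From E_n = n²h²/(8m_pL²), L = n·h/√(8m_pE_n).
E_4 = 2.82×10^6 eV = 4.518×10^-13 J, so L = 4·6.626×10^-34/√(8·1.673×10^-27·4.518×10^-13) = 3.41×10^-14 m = 34.1 fm.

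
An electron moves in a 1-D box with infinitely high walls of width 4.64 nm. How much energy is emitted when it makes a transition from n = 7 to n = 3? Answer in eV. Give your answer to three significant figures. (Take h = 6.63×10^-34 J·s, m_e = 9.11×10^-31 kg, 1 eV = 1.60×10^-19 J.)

|ΔE| = 0.700 eV

E_1 = h²/(8m_eL²) = 2.801×10^-21 J.
|ΔE| = |7² − 3²|·E_1 = 40·2.801×10^-21 J = 1.120×10^-19 J = 0.700 eV.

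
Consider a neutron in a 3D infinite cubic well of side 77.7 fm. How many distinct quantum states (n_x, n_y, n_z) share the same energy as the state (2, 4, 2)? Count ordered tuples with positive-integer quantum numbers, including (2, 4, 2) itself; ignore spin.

degeneracy = 3

The level has n_x² + n_y² + n_z² = 24. The ordered positive-integer solutions are (2, 2, 4), (2, 4, 2), (4, 2, 2).
That gives 3 states.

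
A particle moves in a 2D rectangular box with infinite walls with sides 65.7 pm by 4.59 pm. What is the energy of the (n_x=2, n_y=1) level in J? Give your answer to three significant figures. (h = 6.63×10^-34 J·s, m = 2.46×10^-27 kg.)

For a 2D rectangular well E = (h²/8m)·Σ n_i²/L_i² = (6.63×10^-34)²/(8·2.46×10^-27) · [2²/(65.7 pm)² + 1²/(4.59 pm)²].
Evaluating gives E = 1.08×10^-18 J.

E = 1.08×10^-18 J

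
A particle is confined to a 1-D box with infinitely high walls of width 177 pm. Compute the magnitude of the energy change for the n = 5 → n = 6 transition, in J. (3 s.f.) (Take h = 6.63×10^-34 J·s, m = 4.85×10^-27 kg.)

|ΔE| = 3.98×10^-21 J

E_1 = h²/(8mL²) = 3.616×10^-22 J.
|ΔE| = |5² − 6²|·E_1 = 11·3.616×10^-22 J = 3.98×10^-21 J.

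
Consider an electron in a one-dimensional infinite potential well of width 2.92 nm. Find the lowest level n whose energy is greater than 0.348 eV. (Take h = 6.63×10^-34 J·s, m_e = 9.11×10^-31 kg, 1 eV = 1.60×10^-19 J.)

E_1 = h²/(8m_eL²) = 7.074×10^-21 J = 0.04421 eV.
Need n² > 0.348/0.04421 = 7.872, i.e. n > 2.806.
The smallest integer satisfying this is n = 3.

n = 3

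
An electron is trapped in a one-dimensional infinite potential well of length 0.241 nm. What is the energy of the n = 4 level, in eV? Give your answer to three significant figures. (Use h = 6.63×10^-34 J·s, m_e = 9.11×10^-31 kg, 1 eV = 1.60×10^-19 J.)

E_4 = 104 eV

For an infinite well E_n = n²h²/(8m_eL²), so E_1 = h²/(8m_eL²) = (6.63×10^-34)²/(8·9.11×10^-31·(2.41×10^-10 m)²) = 1.038×10^-18 J.
Then E_4 = 4²·E_1 = 16·1.038×10^-18 J = 1.661×10^-17 J.
Converting, E_4 = 1.661×10^-17 J / (1.60×10^-19 J/eV) = 104 eV.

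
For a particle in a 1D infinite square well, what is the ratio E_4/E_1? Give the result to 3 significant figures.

E_n ∝ n², so E_4/E_1 = 4²/1² = 16/1 = 16.0.

16.0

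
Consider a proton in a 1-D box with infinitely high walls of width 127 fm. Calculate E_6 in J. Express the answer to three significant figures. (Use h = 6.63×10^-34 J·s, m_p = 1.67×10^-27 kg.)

For an infinite well E_n = n²h²/(8m_pL²), so E_1 = h²/(8m_pL²) = (6.63×10^-34)²/(8·1.67×10^-27·(1.27×10^-13 m)²) = 2.040×10^-15 J.
Then E_6 = 6²·E_1 = 36·2.040×10^-15 J = 7.34×10^-14 J.

E_6 = 7.34×10^-14 J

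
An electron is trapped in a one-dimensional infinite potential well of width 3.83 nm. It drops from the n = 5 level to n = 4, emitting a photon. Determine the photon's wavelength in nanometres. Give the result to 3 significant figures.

λ = 5.37×10^3 nm

E_1 = h²/(8m_eL²) = 4.107×10^-21 J, so ΔE = (5² − 4²)E_1 = 3.696×10^-20 J.
λ = hc/ΔE = (6.626×10^-34·2.998×10^8)/3.696×10^-20 = 5.37×10^-6 m = 5.37×10^3 nm.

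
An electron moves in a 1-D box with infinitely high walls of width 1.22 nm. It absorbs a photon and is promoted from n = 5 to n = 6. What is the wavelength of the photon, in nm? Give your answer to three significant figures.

λ = 446 nm

E_1 = h²/(8m_eL²) = 4.048×10^-20 J, so ΔE = (6² − 5²)E_1 = 4.453×10^-19 J.
λ = hc/ΔE = (6.626×10^-34·2.998×10^8)/4.453×10^-19 = 4.46×10^-7 m = 446 nm.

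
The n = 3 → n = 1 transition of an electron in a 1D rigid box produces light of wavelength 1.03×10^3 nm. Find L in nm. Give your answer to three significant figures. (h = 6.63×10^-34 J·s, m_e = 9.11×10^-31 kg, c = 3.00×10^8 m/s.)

The photon carries ΔE = hc/λ = 6.63×10^-34·3.00×10^8/1.03×10^-6 m = 1.931×10^-19 J.
Since ΔE = (3² − 1²)E_1, E_1 = 2.414×10^-20 J, and L = h/√(8m_eE_1) = 1.58×10^-9 m = 1.58 nm.

L = 1.58 nm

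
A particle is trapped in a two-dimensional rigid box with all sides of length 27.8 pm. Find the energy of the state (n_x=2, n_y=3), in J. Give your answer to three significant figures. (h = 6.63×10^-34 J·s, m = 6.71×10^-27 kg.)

For a 2D rectangular well E = (h²/8m)·Σ n_i²/L_i² = (6.63×10^-34)²/(8·6.71×10^-27) · [2²/(27.8 pm)² + 3²/(27.8 pm)²].
Evaluating gives E = 1.38×10^-19 J.

E = 1.38×10^-19 J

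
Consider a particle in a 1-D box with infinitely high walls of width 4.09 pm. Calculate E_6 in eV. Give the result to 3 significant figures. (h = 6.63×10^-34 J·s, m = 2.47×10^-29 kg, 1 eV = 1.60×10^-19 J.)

For an infinite well E_n = n²h²/(8mL²), so E_1 = h²/(8mL²) = (6.63×10^-34)²/(8·2.47×10^-29·(4.09×10^-12 m)²) = 1.330×10^-16 J.
Then E_6 = 6²·E_1 = 36·1.330×10^-16 J = 4.788×10^-15 J.
Converting, E_6 = 4.788×10^-15 J / (1.60×10^-19 J/eV) = 2.99×10^4 eV.

E_6 = 2.99×10^4 eV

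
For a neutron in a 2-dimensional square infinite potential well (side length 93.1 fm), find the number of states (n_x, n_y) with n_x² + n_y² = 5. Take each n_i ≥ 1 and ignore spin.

degeneracy = 2

The level has n_x² + n_y² = 5. The ordered positive-integer solutions are (1, 2), (2, 1).
That gives 2 states.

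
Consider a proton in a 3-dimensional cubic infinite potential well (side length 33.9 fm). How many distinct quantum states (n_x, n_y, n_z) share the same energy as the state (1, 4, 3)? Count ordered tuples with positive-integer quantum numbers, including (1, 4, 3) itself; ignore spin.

The level has n_x² + n_y² + n_z² = 26. The ordered positive-integer solutions are (1, 3, 4), (1, 4, 3), (3, 1, 4), (3, 4, 1), (4, 1, 3), (4, 3, 1).
That gives 6 states.

degeneracy = 6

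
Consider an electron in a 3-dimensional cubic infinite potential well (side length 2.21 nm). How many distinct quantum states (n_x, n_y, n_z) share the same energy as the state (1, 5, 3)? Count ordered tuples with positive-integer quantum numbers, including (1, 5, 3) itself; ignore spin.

degeneracy = 6

The level has n_x² + n_y² + n_z² = 35. The ordered positive-integer solutions are (1, 3, 5), (1, 5, 3), (3, 1, 5), (3, 5, 1), (5, 1, 3), (5, 3, 1).
That gives 6 states.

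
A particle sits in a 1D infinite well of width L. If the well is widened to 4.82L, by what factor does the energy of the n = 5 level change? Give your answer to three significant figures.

0.0430

E_n ∝ 1/L², so the energy scales by 1/4.82² = 0.0430.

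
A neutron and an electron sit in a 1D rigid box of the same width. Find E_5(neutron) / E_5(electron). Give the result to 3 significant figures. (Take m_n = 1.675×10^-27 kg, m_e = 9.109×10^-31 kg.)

5.44×10^-4

E_n ∝ 1/m at fixed n and L, so the ratio is m_e/m_n = 9.109×10^-31/1.675×10^-27 = 5.44×10^-4.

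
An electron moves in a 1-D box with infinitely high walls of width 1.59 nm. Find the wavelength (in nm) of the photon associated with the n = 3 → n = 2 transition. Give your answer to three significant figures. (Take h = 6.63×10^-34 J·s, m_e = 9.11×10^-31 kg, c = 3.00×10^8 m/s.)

λ = 1.67×10^3 nm

E_1 = h²/(8m_eL²) = 2.386×10^-20 J, so ΔE = (3² − 2²)E_1 = 1.193×10^-19 J.
λ = hc/ΔE = (6.63×10^-34·3.00×10^8)/1.193×10^-19 = 1.67×10^-6 m = 1.67×10^3 nm.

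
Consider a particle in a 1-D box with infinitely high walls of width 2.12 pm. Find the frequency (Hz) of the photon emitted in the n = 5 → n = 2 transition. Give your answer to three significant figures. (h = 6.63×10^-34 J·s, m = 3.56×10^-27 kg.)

f = 1.09×10^17 Hz

E_1 = h²/(8mL²) = 3.434×10^-18 J and ΔE = (5² − 2²)E_1 = 7.211×10^-17 J.
f = ΔE/h = 7.211×10^-17/6.63×10^-34 = 1.09×10^17 Hz.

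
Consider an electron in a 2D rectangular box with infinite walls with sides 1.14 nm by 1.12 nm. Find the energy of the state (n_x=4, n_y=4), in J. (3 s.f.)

E = 1.51×10^-18 J

For a 2D rectangular well E = (h²/8m_e)·Σ n_i²/L_i² = (6.626×10^-34)²/(8·9.109×10^-31) · [4²/(1.14 nm)² + 4²/(1.12 nm)²].
Evaluating gives E = 1.51×10^-18 J.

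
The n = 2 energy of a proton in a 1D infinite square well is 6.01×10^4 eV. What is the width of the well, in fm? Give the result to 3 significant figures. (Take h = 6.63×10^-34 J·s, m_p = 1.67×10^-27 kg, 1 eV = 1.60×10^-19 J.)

From E_n = n²h²/(8m_pL²), L = n·h/√(8m_pE_n).
E_2 = 6.01×10^4 eV = 9.616×10^-15 J, so L = 2·6.63×10^-34/√(8·1.67×10^-27·9.616×10^-15) = 1.17×10^-13 m = 117 fm.

L = 117 fm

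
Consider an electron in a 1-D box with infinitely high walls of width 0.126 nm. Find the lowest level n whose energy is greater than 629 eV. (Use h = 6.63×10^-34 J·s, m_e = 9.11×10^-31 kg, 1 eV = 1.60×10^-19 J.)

n = 6

E_1 = h²/(8m_eL²) = 3.799×10^-18 J = 23.74 eV.
Need n² > 629/23.74 = 26.50, i.e. n > 5.148.
The smallest integer satisfying this is n = 6.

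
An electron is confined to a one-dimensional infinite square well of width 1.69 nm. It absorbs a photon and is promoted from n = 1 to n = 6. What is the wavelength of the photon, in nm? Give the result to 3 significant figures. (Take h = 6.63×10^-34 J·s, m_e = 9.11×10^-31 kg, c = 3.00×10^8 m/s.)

λ = 269 nm

E_1 = h²/(8m_eL²) = 2.112×10^-20 J, so ΔE = (6² − 1²)E_1 = 7.392×10^-19 J.
λ = hc/ΔE = (6.63×10^-34·3.00×10^8)/7.392×10^-19 = 2.69×10^-7 m = 269 nm.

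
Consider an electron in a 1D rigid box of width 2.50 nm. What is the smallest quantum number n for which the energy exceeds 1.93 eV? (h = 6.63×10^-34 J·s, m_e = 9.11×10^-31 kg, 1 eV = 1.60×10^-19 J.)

E_1 = h²/(8m_eL²) = 9.650×10^-21 J = 0.06031 eV.
Need n² > 1.93/0.06031 = 32.00, i.e. n > 5.657.
The smallest integer satisfying this is n = 6.

n = 6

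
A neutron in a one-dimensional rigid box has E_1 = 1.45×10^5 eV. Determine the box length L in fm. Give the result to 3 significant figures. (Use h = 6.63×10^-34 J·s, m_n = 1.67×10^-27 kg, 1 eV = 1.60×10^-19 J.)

From E_n = n²h²/(8m_nL²), L = n·h/√(8m_nE_n).
E_1 = 1.45×10^5 eV = 2.320×10^-14 J, so L = 1·6.63×10^-34/√(8·1.67×10^-27·2.320×10^-14) = 3.77×10^-14 m = 37.7 fm.

L = 37.7 fm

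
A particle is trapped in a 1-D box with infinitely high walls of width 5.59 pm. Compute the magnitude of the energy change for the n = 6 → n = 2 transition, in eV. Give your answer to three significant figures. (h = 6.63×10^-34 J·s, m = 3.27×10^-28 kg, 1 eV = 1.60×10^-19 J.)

E_1 = h²/(8mL²) = 5.377×10^-18 J.
|ΔE| = |6² − 2²|·E_1 = 32·5.377×10^-18 J = 1.721×10^-16 J = 1.08×10^3 eV.

|ΔE| = 1.08×10^3 eV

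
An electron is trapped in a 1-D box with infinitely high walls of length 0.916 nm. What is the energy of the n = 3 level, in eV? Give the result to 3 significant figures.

For an infinite well E_n = n²h²/(8m_eL²), so E_1 = h²/(8m_eL²) = (6.626×10^-34)²/(8·9.109×10^-31·(9.16×10^-10 m)²) = 7.180×10^-20 J.
Then E_3 = 3²·E_1 = 9·7.180×10^-20 J = 6.462×10^-19 J.
Converting, E_3 = 6.462×10^-19 J / (1.602×10^-19 J/eV) = 4.03 eV.

E_3 = 4.03 eV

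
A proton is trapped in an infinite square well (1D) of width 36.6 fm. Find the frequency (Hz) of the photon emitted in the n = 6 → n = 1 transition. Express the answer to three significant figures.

E_1 = h²/(8m_pL²) = 2.449×10^-14 J and ΔE = (6² − 1²)E_1 = 8.572×10^-13 J.
f = ΔE/h = 8.572×10^-13/6.626×10^-34 = 1.29×10^21 Hz.

f = 1.29×10^21 Hz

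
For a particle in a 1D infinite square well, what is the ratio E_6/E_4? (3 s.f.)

E_n ∝ n², so E_6/E_4 = 6²/4² = 36/16 = 2.25.

2.25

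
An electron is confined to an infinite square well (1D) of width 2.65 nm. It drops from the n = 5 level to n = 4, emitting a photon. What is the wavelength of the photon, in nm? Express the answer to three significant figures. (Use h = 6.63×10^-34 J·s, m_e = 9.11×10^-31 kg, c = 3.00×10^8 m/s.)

λ = 2.57×10^3 nm

E_1 = h²/(8m_eL²) = 8.589×10^-21 J, so ΔE = (5² − 4²)E_1 = 7.730×10^-20 J.
λ = hc/ΔE = (6.63×10^-34·3.00×10^8)/7.730×10^-20 = 2.57×10^-6 m = 2.57×10^3 nm.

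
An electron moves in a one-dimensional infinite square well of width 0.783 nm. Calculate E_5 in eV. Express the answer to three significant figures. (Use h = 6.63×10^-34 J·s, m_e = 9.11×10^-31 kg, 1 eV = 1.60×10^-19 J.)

E_5 = 15.4 eV

For an infinite well E_n = n²h²/(8m_eL²), so E_1 = h²/(8m_eL²) = (6.63×10^-34)²/(8·9.11×10^-31·(7.83×10^-10 m)²) = 9.838×10^-20 J.
Then E_5 = 5²·E_1 = 25·9.838×10^-20 J = 2.459×10^-18 J.
Converting, E_5 = 2.459×10^-18 J / (1.60×10^-19 J/eV) = 15.4 eV.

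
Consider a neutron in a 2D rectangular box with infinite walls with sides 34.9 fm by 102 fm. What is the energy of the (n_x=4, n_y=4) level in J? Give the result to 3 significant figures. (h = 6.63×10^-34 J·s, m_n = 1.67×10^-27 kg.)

E = 4.83×10^-13 J

For a 2D rectangular well E = (h²/8m_n)·Σ n_i²/L_i² = (6.63×10^-34)²/(8·1.67×10^-27) · [4²/(34.9 fm)² + 4²/(102 fm)²].
Evaluating gives E = 4.83×10^-13 J.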